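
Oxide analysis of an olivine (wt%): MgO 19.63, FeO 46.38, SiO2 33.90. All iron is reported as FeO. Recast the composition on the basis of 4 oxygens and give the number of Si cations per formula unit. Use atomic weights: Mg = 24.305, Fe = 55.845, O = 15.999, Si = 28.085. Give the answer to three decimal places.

0.998 Si apfu

MgO: 19.63/40.304 = 0.48705 mol → 0.48705 mol Mg, 0.48705 mol O.
FeO: 46.38/71.844 = 0.64557 mol → 0.64557 mol Fe, 0.64557 mol O.
SiO2: 33.90/60.083 = 0.56422 mol → 0.56422 mol Si, 1.12844 mol O.
Total oxygen = 2.26106 mol. Normalization factor = 4/2.26106 = 1.76908.
Si per 4 O = 0.56422 × 1.76908 = 0.998.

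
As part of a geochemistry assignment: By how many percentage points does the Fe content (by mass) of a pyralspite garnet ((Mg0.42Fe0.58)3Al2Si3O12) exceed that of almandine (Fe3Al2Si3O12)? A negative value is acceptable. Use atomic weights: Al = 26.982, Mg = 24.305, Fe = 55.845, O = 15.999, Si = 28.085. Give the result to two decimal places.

Fe in (Mg0.42Fe0.58)3Al2Si3O12: molar mass 458.002 g/mol; 1.74×55.845 = 97.170 g → 21.22 wt%.
Fe in Fe3Al2Si3O12: molar mass 497.742 g/mol; 3×55.845 = 167.535 g → 33.66 wt%.
Difference = 21.22 − 33.66 = -12.44 percentage points.

-12.44 percentage points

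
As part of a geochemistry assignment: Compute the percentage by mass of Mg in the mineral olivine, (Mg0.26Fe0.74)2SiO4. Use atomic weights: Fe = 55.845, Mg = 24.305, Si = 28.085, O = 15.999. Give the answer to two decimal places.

6.75 weight percent

M((Mg0.26Fe0.74)2SiO4) = 187.370 g/mol.
Mg contributes 0.52 × 24.305 = 12.639 g per mole.
12.639/187.370 = 0.0675 → 6.75%.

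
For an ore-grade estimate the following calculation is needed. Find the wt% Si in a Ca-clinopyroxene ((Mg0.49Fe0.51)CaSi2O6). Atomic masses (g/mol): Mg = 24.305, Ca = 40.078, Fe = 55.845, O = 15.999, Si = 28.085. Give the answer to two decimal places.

24.15 wt%

M((Mg0.49Fe0.51)CaSi2O6) = 232.632 g/mol.
Si contributes 2 × 28.085 = 56.170 g per mole.
56.170/232.632 = 0.2415 → 24.15%.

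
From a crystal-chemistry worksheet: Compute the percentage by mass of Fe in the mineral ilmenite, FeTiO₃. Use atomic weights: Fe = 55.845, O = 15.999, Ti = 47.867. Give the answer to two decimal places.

Molar mass of FeTiO₃: 1·55.845 + 1·47.867 + 3·15.999 = 151.709 g/mol.
Mass of Fe per formula unit: 1 × 55.845 = 55.845 g.
Weight fraction Fe = 55.845 / 151.709 = 0.3681.

36.81 mass %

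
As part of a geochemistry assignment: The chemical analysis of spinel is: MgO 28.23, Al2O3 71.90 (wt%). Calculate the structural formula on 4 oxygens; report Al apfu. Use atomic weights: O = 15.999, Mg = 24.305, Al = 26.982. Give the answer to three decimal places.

28.23 wt% MgO ÷ 40.304 g/mol = 0.70043 mol, giving 0.70043 Mg and 0.70043 O.
71.90 wt% Al2O3 ÷ 101.961 g/mol = 0.70517 mol, giving 1.41034 Al and 2.11551 O.
Oxygen sums to 2.81594; scaling by 4/2.81594 = 1.42048 puts the formula on 4 O.
Al: 1.41034 × 1.42048 = 2.003 atoms per formula unit.

2.003 Al apfu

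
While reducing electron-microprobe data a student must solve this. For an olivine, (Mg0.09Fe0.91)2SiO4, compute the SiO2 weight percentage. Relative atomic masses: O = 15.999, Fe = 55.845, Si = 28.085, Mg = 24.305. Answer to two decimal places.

30.33 wt%

Formula mass = 198.094 g/mol.
1 Si → 1.0000 mol SiO2 per formula unit; M(SiO2) = 60.083, so SiO2 mass = 60.083 g.
60.083/198.094 × 100 = 30.33 wt%.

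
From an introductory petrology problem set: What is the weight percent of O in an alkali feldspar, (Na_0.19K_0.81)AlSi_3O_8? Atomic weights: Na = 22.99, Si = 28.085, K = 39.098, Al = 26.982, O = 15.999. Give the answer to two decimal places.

46.50 wt%

Molar mass of (Na_0.19K_0.81)AlSi_3O_8: 0.19×22.99 + 0.81×39.098 + 1×26.982 + 3×28.085 + 8×15.999 = 275.266 g/mol.
Mass of O per formula unit: 8 × 15.999 = 127.992 g.
Weight fraction O = 127.992 / 275.266 = 0.4650.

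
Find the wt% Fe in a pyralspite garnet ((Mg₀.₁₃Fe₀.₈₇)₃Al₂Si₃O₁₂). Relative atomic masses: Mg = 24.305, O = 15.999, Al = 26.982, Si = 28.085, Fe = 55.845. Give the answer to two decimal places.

30.03 mass %

Formula mass = 0.39×24.305 + 2.61×55.845 + 2×26.982 + 3×28.085 + 12×15.999 = 485.441 g/mol, of which 145.755 g is Fe.
So Fe makes up 145.755/485.441 = 0.3003 of the mass, i.e. 30.03%.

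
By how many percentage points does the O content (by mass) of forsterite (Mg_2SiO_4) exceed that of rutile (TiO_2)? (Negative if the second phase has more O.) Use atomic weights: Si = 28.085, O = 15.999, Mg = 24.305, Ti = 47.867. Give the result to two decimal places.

O in Mg_2SiO_4: molar mass 140.691 g/mol; 4×15.999 = 63.996 g → 45.49 wt%.
O in TiO_2: molar mass 79.865 g/mol; 2×15.999 = 31.998 g → 40.07 wt%.
Difference = 45.49 − 40.07 = 5.42 percentage points.

5.42 percentage points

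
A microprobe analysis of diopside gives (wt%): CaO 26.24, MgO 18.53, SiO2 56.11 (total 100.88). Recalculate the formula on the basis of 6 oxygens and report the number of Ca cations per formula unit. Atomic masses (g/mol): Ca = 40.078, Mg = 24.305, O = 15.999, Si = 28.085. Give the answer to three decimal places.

26.24 wt% CaO ÷ 56.077 g/mol = 0.46793 mol, giving 0.46793 Ca and 0.46793 O.
18.53 wt% MgO ÷ 40.304 g/mol = 0.45976 mol, giving 0.45976 Mg and 0.45976 O.
56.11 wt% SiO2 ÷ 60.083 g/mol = 0.93387 mol, giving 0.93387 Si and 1.86774 O.
Oxygen sums to 2.79543; scaling by 6/2.79543 = 2.14636 puts the formula on 6 O.
Ca: 0.46793 × 2.14636 = 1.004 atoms per formula unit.

1.004 Ca apfu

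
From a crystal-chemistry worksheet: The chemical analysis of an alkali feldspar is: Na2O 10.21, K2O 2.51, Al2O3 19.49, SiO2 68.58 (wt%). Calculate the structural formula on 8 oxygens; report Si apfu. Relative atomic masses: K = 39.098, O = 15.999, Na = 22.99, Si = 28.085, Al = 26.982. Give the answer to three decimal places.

2.996 Si apfu

Na2O (M=61.979): mol = 0.16473; Na = 0.32946, O = 0.16473.
K2O (M=94.195): mol = 0.02665; K = 0.05330, O = 0.02665.
Al2O3 (M=101.961): mol = 0.19115; Al = 0.38230, O = 0.57345.
SiO2 (M=60.083): mol = 1.14142; Si = 1.14142, O = 2.28284.
ΣO = 3.04767; factor = 8/ΣO = 2.62496.
Si apfu = 1.14142 × 2.62496 = 2.996.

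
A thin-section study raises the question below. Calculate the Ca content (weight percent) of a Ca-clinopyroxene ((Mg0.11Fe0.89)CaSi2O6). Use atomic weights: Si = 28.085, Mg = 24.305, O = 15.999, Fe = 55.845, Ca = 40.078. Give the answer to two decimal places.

Formula mass = 0.11*24.305 + 0.89*55.845 + 1*40.078 + 2*28.085 + 6*15.999 = 244.618 g/mol, of which 40.078 g is Ca.
So Ca makes up 40.078/244.618 = 0.1638 of the mass, i.e. 16.38%.

16.38 weight percent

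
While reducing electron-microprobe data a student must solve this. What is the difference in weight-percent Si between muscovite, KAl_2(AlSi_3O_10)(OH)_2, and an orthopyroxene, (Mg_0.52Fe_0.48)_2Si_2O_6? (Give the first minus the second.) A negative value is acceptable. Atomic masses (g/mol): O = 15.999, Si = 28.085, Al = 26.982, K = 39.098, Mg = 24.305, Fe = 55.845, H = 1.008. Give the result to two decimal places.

-3.16 percentage points

Si in KAl_2(AlSi_3O_10)(OH)_2: molar mass 398.303 g/mol; 3×28.085 = 84.255 g → 21.15 wt%.
Si in (Mg_0.52Fe_0.48)_2Si_2O_6: molar mass 231.052 g/mol; 2×28.085 = 56.170 g → 24.31 wt%.
Difference = 21.15 − 24.31 = -3.16 percentage points.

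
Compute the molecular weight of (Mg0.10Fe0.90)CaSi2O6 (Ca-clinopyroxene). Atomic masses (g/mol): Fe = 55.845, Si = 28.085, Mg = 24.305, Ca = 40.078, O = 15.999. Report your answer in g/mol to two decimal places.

Mg: 0.10 × 24.305 = 2.4305
Fe: 0.90 × 55.845 = 50.2605
Ca: 1 × 40.078 = 40.0780
Si: 2 × 28.085 = 56.1700
O: 6 × 15.999 = 95.9940
Summing the contributions gives the formula mass.

244.93 g/mol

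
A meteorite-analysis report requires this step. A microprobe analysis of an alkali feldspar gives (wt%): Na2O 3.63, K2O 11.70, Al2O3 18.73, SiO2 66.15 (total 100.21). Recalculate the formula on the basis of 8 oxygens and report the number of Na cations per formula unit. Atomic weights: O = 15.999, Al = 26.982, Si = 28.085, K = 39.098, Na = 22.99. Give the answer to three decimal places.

0.319 Na apfu

Na2O: 3.63/61.979 = 0.05857 mol → 0.11714 mol Na, 0.05857 mol O.
K2O: 11.70/94.195 = 0.12421 mol → 0.24842 mol K, 0.12421 mol O.
Al2O3: 18.73/101.961 = 0.18370 mol → 0.36740 mol Al, 0.55110 mol O.
SiO2: 66.15/60.083 = 1.10098 mol → 1.10098 mol Si, 2.20196 mol O.
Total oxygen = 2.93584 mol. Normalization factor = 8/2.93584 = 2.72494.
Na per 8 O = 0.11714 × 2.72494 = 0.319.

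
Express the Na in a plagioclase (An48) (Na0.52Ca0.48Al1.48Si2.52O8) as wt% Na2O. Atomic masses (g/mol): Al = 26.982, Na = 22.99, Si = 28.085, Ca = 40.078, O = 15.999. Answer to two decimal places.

M(Na0.52Ca0.48Al1.48Si2.52O8) = 269.892 g/mol; M(Na2O) = 61.979 g/mol.
Moles Na2O per formula unit = 0.52 Na ÷ 2 = 0.2600.
Na2O fraction = (0.2600 × 61.979) / 269.892 = 16.115/269.892 = 0.0597.

5.97 wt%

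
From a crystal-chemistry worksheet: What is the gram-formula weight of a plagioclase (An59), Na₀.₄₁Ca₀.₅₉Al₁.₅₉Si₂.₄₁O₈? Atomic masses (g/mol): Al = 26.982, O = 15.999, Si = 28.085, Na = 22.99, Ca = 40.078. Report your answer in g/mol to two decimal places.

The formula mass is the sum 0.41×22.99 + 0.59×40.078 + 1.59×26.982 + 2.41×28.085 + 8×15.999.

271.65 g/mol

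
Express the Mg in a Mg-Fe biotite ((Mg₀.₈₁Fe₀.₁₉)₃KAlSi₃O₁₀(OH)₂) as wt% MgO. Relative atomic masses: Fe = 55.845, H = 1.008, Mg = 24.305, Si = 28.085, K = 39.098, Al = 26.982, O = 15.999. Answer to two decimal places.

Formula mass = 435.232 g/mol.
2.43 Mg → 2.4300 mol MgO per formula unit; M(MgO) = 40.304, so MgO mass = 97.939 g.
97.939/435.232 × 100 = 22.50 wt%.

22.50 wt%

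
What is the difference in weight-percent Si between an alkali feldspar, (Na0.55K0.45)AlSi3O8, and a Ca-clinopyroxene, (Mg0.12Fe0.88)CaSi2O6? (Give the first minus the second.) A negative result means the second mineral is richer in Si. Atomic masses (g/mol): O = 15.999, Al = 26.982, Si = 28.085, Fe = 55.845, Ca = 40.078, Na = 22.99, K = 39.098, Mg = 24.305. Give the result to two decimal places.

8.28 percentage points

Si in (Na0.55K0.45)AlSi3O8: molar mass 269.468 g/mol; 3×28.085 = 84.255 g → 31.27 wt%.
Si in (Mg0.12Fe0.88)CaSi2O6: molar mass 244.302 g/mol; 2×28.085 = 56.170 g → 22.99 wt%.
Difference = 31.27 − 22.99 = 8.28 percentage points.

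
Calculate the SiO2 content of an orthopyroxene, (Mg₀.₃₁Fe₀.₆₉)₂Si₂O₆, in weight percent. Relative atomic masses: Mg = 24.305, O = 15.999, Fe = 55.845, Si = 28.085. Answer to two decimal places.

M((Mg₀.₃₁Fe₀.₆₉)₂Si₂O₆) = 244.299 g/mol; M(SiO2) = 60.083 g/mol.
Moles SiO2 per formula unit = 2 Si ÷ 1 = 2.0000.
SiO2 fraction = (2.0000 × 60.083) / 244.299 = 120.166/244.299 = 0.4919.

49.19 wt%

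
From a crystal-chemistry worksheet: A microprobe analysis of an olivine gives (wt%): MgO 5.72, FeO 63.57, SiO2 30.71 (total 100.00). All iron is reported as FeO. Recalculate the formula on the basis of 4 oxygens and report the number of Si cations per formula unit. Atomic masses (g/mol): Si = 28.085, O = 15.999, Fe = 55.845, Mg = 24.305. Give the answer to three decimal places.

0.998 Si apfu

5.72 wt% MgO ÷ 40.304 g/mol = 0.14192 mol, giving 0.14192 Mg and 0.14192 O.
63.57 wt% FeO ÷ 71.844 g/mol = 0.88483 mol, giving 0.88483 Fe and 0.88483 O.
30.71 wt% SiO2 ÷ 60.083 g/mol = 0.51113 mol, giving 0.51113 Si and 1.02226 O.
Oxygen sums to 2.04901; scaling by 4/2.04901 = 1.95216 puts the formula on 4 O.
Si: 0.51113 × 1.95216 = 0.998 atoms per formula unit.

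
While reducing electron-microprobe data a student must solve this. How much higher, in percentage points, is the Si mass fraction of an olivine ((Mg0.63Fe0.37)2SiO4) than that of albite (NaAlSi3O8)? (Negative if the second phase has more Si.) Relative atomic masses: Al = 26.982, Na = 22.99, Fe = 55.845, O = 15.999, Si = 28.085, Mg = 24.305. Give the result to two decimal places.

First mineral: 28.085 g Si in 164.031 g formula = 17.12 wt% Si.
Second mineral: 84.255 g Si in 262.219 g formula = 32.13 wt% Si.
17.12% − 32.13% gives a difference of -15.01 percentage points.

-15.01 percentage points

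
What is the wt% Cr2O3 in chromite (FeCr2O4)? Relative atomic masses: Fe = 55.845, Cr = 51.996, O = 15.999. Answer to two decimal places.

67.90 wt%

Molar mass of FeCr2O4 = 1·55.845 + 2·51.996 + 4·15.999 = 223.833 g/mol.
Each formula unit contains 2 Cr, equivalent to 2/2 = 1.0000 mol Cr2O3.
M(Cr2O3) = 2×51.996 + 3×15.999 = 151.989 g/mol.
Mass of Cr2O3 per formula unit = 1.0000 × 151.989 = 151.989 g.
Cr2O3 wt% = 151.989 / 223.833 × 100 = 67.90%.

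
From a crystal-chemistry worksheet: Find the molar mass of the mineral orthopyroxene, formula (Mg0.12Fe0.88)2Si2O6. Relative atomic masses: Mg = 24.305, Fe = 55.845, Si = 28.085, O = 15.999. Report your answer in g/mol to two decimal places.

Mg: 0.24 × 24.305 = 5.8332
Fe: 1.76 × 55.845 = 98.2872
Si: 2 × 28.085 = 56.1700
O: 6 × 15.999 = 95.9940
Summing the contributions gives the formula mass.

256.28 g/mol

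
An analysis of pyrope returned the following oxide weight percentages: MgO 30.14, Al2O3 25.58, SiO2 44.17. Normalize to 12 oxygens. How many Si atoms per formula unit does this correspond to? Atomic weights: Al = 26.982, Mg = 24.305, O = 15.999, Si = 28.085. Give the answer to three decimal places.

2.970 Si apfu

MgO: 30.14/40.304 = 0.74782 mol → 0.74782 mol Mg, 0.74782 mol O.
Al2O3: 25.58/101.961 = 0.25088 mol → 0.50176 mol Al, 0.75264 mol O.
SiO2: 44.17/60.083 = 0.73515 mol → 0.73515 mol Si, 1.47030 mol O.
Total oxygen = 2.97076 mol. Normalization factor = 12/2.97076 = 4.03937.
Si per 12 O = 0.73515 × 4.03937 = 2.970.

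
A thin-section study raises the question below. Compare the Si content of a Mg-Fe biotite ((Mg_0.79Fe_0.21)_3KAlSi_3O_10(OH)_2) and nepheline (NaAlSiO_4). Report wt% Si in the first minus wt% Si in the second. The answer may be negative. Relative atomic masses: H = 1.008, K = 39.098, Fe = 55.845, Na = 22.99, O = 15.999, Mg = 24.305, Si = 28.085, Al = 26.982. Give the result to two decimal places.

First mineral: 84.255 g Si in 437.124 g formula = 19.27 wt% Si.
Second mineral: 28.085 g Si in 142.053 g formula = 19.77 wt% Si.
19.27% − 19.77% gives a difference of -0.50 percentage points.

-0.50 percentage points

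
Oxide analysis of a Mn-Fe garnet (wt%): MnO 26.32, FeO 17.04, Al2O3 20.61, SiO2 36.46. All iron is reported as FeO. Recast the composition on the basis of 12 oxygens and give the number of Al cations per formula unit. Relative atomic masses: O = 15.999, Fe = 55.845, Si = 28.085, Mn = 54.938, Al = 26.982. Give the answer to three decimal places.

MnO: 26.32/70.937 = 0.37103 mol → 0.37103 mol Mn, 0.37103 mol O.
FeO: 17.04/71.844 = 0.23718 mol → 0.23718 mol Fe, 0.23718 mol O.
Al2O3: 20.61/101.961 = 0.20214 mol → 0.40428 mol Al, 0.60642 mol O.
SiO2: 36.46/60.083 = 0.60683 mol → 0.60683 mol Si, 1.21366 mol O.
Total oxygen = 2.42829 mol. Normalization factor = 12/2.42829 = 4.94175.
Al per 12 O = 0.40428 × 4.94175 = 1.998.

1.998 Al apfu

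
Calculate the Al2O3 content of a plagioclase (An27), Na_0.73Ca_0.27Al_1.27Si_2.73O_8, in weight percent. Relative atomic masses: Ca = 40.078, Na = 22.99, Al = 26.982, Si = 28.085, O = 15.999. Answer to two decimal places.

Formula mass = 266.535 g/mol.
1.27 Al → 0.6350 mol Al2O3 per formula unit; M(Al2O3) = 101.961, so Al2O3 mass = 64.745 g.
64.745/266.535 × 100 = 24.29 wt%.

24.29 wt%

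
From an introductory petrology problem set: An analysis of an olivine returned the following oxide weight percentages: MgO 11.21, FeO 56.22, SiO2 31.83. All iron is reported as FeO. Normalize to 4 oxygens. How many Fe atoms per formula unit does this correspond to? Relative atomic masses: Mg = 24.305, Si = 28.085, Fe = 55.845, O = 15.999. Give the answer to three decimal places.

MgO: 11.21/40.304 = 0.27814 mol → 0.27814 mol Mg, 0.27814 mol O.
FeO: 56.22/71.844 = 0.78253 mol → 0.78253 mol Fe, 0.78253 mol O.
SiO2: 31.83/60.083 = 0.52977 mol → 0.52977 mol Si, 1.05954 mol O.
Total oxygen = 2.12021 mol. Normalization factor = 4/2.12021 = 1.88661.
Fe per 4 O = 0.78253 × 1.88661 = 1.476.

1.476 Fe apfu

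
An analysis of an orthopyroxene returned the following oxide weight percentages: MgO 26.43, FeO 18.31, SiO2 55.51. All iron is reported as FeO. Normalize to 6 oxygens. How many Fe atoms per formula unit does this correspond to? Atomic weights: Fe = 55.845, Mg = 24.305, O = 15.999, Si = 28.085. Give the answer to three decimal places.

0.554 Fe apfu

26.43 wt% MgO ÷ 40.304 g/mol = 0.65577 mol, giving 0.65577 Mg and 0.65577 O.
18.31 wt% FeO ÷ 71.844 g/mol = 0.25486 mol, giving 0.25486 Fe and 0.25486 O.
55.51 wt% SiO2 ÷ 60.083 g/mol = 0.92389 mol, giving 0.92389 Si and 1.84778 O.
Oxygen sums to 2.75841; scaling by 6/2.75841 = 2.17517 puts the formula on 6 O.
Fe: 0.25486 × 2.17517 = 0.554 atoms per formula unit.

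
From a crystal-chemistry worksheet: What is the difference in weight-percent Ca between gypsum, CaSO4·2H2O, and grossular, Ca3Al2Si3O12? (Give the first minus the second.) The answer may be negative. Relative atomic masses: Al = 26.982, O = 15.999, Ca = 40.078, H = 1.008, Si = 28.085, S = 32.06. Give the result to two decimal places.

-3.41 percentage points

First mineral: 40.078 g Ca in 172.164 g formula = 23.28 wt% Ca.
Second mineral: 120.234 g Ca in 450.441 g formula = 26.69 wt% Ca.
23.28% − 26.69% gives a difference of -3.41 percentage points.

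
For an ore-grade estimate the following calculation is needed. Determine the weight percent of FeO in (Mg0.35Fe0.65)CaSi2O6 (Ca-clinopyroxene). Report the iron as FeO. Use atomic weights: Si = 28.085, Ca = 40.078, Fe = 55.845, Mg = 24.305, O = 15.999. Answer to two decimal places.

M((Mg0.35Fe0.65)CaSi2O6) = 237.048 g/mol; M(FeO) = 71.844 g/mol.
Moles FeO per formula unit = 0.65 Fe ÷ 1 = 0.6500.
FeO fraction = (0.6500 × 71.844) / 237.048 = 46.699/237.048 = 0.1970.

19.70 wt%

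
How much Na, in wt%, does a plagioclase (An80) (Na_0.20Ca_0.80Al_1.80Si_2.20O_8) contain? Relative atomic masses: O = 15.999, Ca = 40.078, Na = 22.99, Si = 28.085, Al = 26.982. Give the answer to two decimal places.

1.67 wt%

Molar mass of Na_0.20Ca_0.80Al_1.80Si_2.20O_8: 0.20*22.99 + 0.80*40.078 + 1.80*26.982 + 2.20*28.085 + 8*15.999 = 275.007 g/mol.
Mass of Na per formula unit: 0.20 × 22.99 = 4.598 g.
Weight fraction Na = 4.598 / 275.007 = 0.0167.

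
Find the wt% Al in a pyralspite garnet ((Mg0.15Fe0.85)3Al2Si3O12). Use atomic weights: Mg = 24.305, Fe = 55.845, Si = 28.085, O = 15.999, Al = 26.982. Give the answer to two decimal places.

Molar mass of (Mg0.15Fe0.85)3Al2Si3O12: 0.45·24.305 + 2.55·55.845 + 2·26.982 + 3·28.085 + 12·15.999 = 483.549 g/mol.
Mass of Al per formula unit: 2 × 26.982 = 53.964 g.
Weight fraction Al = 53.964 / 483.549 = 0.1116.

11.16 weight percent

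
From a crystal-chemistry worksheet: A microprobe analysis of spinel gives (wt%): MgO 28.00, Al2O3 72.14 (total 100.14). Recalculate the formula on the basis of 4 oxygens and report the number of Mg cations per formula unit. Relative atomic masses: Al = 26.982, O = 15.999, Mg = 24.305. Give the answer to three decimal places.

0.986 Mg apfu

28.00 wt% MgO ÷ 40.304 g/mol = 0.69472 mol, giving 0.69472 Mg and 0.69472 O.
72.14 wt% Al2O3 ÷ 101.961 g/mol = 0.70753 mol, giving 1.41506 Al and 2.12259 O.
Oxygen sums to 2.81731; scaling by 4/2.81731 = 1.41979 puts the formula on 4 O.
Mg: 0.69472 × 1.41979 = 0.986 atoms per formula unit.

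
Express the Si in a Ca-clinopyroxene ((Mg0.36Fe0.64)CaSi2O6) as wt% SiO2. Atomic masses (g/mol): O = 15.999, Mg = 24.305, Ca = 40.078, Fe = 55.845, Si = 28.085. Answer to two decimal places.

50.76 wt%

Formula mass = 236.733 g/mol.
2 Si → 2.0000 mol SiO2 per formula unit; M(SiO2) = 60.083, so SiO2 mass = 120.166 g.
120.166/236.733 × 100 = 50.76 wt%.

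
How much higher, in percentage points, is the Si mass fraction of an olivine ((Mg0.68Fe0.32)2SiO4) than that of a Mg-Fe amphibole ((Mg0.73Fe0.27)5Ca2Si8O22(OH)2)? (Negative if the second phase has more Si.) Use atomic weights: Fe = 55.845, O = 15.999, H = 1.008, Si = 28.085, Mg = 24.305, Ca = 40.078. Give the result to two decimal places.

M((Mg0.68Fe0.32)2SiO4) = 160.877 g/mol, so wt% Si = 28.085/160.877 × 100 = 17.46%.
M((Mg0.73Fe0.27)5Ca2Si8O22(OH)2) = 854.932 g/mol, so wt% Si = 224.680/854.932 × 100 = 26.28%.
17.46 − 26.28 = -8.82 pp.

-8.82 percentage points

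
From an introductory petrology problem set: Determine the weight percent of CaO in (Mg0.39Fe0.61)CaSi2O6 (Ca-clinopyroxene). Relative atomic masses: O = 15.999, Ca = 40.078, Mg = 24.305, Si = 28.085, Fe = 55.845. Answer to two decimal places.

M((Mg0.39Fe0.61)CaSi2O6) = 235.786 g/mol; M(CaO) = 56.077 g/mol.
Moles CaO per formula unit = 1 Ca ÷ 1 = 1.0000.
CaO fraction = (1.0000 × 56.077) / 235.786 = 56.077/235.786 = 0.2378.

23.78 wt%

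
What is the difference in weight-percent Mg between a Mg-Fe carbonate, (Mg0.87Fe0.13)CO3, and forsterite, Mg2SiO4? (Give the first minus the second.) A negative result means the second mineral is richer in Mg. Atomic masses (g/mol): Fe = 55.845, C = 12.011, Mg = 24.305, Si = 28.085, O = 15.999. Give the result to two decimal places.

-10.63 percentage points

First mineral: 21.145 g Mg in 88.413 g formula = 23.92 wt% Mg.
Second mineral: 48.610 g Mg in 140.691 g formula = 34.55 wt% Mg.
23.92% − 34.55% gives a difference of -10.63 percentage points.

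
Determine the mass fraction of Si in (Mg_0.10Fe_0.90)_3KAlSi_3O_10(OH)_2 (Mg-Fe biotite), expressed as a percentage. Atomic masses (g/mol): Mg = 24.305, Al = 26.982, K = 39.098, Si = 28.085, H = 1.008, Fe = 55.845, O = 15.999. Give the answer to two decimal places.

16.77 weight percent

M((Mg_0.10Fe_0.90)_3KAlSi_3O_10(OH)_2) = 502.412 g/mol.
Si contributes 3 × 28.085 = 84.255 g per mole.
84.255/502.412 = 0.1677 → 16.77%.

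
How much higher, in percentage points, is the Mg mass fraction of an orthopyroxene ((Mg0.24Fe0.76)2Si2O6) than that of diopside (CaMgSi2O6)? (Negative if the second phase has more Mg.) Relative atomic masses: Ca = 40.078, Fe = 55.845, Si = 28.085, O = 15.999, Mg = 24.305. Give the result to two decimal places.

First mineral: 11.666 g Mg in 248.715 g formula = 4.69 wt% Mg.
Second mineral: 24.305 g Mg in 216.547 g formula = 11.22 wt% Mg.
4.69% − 11.22% gives a difference of -6.53 percentage points.

-6.53 percentage points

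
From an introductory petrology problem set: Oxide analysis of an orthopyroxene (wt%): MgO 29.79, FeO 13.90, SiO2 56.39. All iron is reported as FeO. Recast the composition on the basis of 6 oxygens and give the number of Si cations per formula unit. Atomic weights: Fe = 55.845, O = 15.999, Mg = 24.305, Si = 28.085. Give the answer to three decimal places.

29.79 wt% MgO ÷ 40.304 g/mol = 0.73913 mol, giving 0.73913 Mg and 0.73913 O.
13.90 wt% FeO ÷ 71.844 g/mol = 0.19347 mol, giving 0.19347 Fe and 0.19347 O.
56.39 wt% SiO2 ÷ 60.083 g/mol = 0.93854 mol, giving 0.93854 Si and 1.87708 O.
Oxygen sums to 2.80968; scaling by 6/2.80968 = 2.13547 puts the formula on 6 O.
Si: 0.93854 × 2.13547 = 2.004 atoms per formula unit.

2.004 Si apfu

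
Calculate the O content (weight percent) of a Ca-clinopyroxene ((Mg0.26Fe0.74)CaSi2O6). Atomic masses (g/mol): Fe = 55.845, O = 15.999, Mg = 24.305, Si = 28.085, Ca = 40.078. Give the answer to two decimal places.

Formula mass = 0.26*24.305 + 0.74*55.845 + 1*40.078 + 2*28.085 + 6*15.999 = 239.887 g/mol, of which 95.994 g is O.
So O makes up 95.994/239.887 = 0.4002 of the mass, i.e. 40.02%.

40.02 weight percent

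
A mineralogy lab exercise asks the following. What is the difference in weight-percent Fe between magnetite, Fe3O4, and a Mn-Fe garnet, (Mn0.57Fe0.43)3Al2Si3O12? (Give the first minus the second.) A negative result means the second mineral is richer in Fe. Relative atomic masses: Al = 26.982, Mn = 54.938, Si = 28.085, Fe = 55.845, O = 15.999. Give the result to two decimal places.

M(Fe3O4) = 231.531 g/mol, so wt% Fe = 167.535/231.531 × 100 = 72.36%.
M((Mn0.57Fe0.43)3Al2Si3O12) = 496.191 g/mol, so wt% Fe = 72.040/496.191 × 100 = 14.52%.
72.36 − 14.52 = 57.84 pp.

57.84 percentage points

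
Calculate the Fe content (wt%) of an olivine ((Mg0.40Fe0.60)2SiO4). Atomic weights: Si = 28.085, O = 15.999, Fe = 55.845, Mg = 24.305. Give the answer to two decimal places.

37.53 wt%

M((Mg0.40Fe0.60)2SiO4) = 178.539 g/mol.
Fe contributes 1.20 × 55.845 = 67.014 g per mole.
67.014/178.539 = 0.3753 → 37.53%.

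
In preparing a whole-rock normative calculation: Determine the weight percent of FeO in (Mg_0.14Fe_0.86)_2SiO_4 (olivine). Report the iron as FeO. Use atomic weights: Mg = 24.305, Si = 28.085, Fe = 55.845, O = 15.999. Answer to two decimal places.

63.39 wt%

Molar mass of (Mg_0.14Fe_0.86)_2SiO_4 = 0.28·24.305 + 1.72·55.845 + 1·28.085 + 4·15.999 = 194.940 g/mol.
Each formula unit contains 1.72 Fe, equivalent to 1.72/1 = 1.7200 mol FeO.
M(FeO) = 1×55.845 + 1×15.999 = 71.844 g/mol.
Mass of FeO per formula unit = 1.7200 × 71.844 = 123.572 g.
FeO wt% = 123.572 / 194.940 × 100 = 63.39%.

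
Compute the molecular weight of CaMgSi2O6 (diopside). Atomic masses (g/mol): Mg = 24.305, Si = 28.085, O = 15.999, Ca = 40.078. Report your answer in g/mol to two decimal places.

216.55 g/mol

Ca: 1 × 40.078 = 40.0780
Mg: 1 × 24.305 = 24.3050
Si: 2 × 28.085 = 56.1700
O: 6 × 15.999 = 95.9940
Summing the contributions gives the formula mass.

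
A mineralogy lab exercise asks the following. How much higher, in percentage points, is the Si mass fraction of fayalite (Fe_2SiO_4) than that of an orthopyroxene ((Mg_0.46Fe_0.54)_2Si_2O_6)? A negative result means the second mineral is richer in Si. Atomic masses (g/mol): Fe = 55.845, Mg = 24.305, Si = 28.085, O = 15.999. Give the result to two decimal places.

-10.14 percentage points

First mineral: 28.085 g Si in 203.771 g formula = 13.78 wt% Si.
Second mineral: 56.170 g Si in 234.837 g formula = 23.92 wt% Si.
13.78% − 23.92% gives a difference of -10.14 percentage points.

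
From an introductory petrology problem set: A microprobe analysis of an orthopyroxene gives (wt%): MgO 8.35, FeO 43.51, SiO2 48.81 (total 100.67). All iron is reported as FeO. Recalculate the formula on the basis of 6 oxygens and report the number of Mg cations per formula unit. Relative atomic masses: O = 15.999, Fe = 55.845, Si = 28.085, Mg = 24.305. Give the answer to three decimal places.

0.510 Mg apfu

8.35 wt% MgO ÷ 40.304 g/mol = 0.20718 mol, giving 0.20718 Mg and 0.20718 O.
43.51 wt% FeO ÷ 71.844 g/mol = 0.60562 mol, giving 0.60562 Fe and 0.60562 O.
48.81 wt% SiO2 ÷ 60.083 g/mol = 0.81238 mol, giving 0.81238 Si and 1.62476 O.
Oxygen sums to 2.43756; scaling by 6/2.43756 = 2.46148 puts the formula on 6 O.
Mg: 0.20718 × 2.46148 = 0.510 atoms per formula unit.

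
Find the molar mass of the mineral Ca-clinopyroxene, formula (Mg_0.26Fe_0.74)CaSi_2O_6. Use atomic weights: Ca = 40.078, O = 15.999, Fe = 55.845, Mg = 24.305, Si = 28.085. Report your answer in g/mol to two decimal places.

239.89 g/mol

Mg: 0.26 × 24.305 = 6.3193
Fe: 0.74 × 55.845 = 41.3253
Ca: 1 × 40.078 = 40.0780
Si: 2 × 28.085 = 56.1700
O: 6 × 15.999 = 95.9940
Summing the contributions gives the formula mass.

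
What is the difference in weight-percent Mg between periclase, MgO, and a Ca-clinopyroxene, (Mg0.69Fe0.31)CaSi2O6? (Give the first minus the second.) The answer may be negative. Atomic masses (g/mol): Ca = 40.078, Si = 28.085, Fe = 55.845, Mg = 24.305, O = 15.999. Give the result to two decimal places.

52.89 percentage points

M(MgO) = 40.304 g/mol, so wt% Mg = 24.305/40.304 × 100 = 60.30%.
M((Mg0.69Fe0.31)CaSi2O6) = 226.324 g/mol, so wt% Mg = 16.770/226.324 × 100 = 7.41%.
60.30 − 7.41 = 52.89 pp.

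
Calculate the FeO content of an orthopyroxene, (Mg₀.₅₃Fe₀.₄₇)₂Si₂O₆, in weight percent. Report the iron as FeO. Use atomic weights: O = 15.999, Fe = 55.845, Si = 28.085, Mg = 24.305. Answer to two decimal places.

29.31 wt%

Molar mass of (Mg₀.₅₃Fe₀.₄₇)₂Si₂O₆ = 1.06*24.305 + 0.94*55.845 + 2*28.085 + 6*15.999 = 230.422 g/mol.
Each formula unit contains 0.94 Fe, equivalent to 0.94/1 = 0.9400 mol FeO.
M(FeO) = 1×55.845 + 1×15.999 = 71.844 g/mol.
Mass of FeO per formula unit = 0.9400 × 71.844 = 67.533 g.
FeO wt% = 67.533 / 230.422 × 100 = 29.31%.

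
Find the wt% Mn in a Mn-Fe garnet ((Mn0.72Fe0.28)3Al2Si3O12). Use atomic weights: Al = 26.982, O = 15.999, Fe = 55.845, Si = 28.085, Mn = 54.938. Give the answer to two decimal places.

23.94 weight percent

Molar mass of (Mn0.72Fe0.28)3Al2Si3O12: 2.16*54.938 + 0.84*55.845 + 2*26.982 + 3*28.085 + 12*15.999 = 495.783 g/mol.
Mass of Mn per formula unit: 2.16 × 54.938 = 118.666 g.
Weight fraction Mn = 118.666 / 495.783 = 0.2394.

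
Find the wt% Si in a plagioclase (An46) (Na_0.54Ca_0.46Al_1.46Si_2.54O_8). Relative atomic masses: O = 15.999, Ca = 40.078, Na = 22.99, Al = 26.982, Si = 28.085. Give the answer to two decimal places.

26.46 mass %

Molar mass of Na_0.54Ca_0.46Al_1.46Si_2.54O_8: 0.54*22.99 + 0.46*40.078 + 1.46*26.982 + 2.54*28.085 + 8*15.999 = 269.572 g/mol.
Mass of Si per formula unit: 2.54 × 28.085 = 71.336 g.
Weight fraction Si = 71.336 / 269.572 = 0.2646.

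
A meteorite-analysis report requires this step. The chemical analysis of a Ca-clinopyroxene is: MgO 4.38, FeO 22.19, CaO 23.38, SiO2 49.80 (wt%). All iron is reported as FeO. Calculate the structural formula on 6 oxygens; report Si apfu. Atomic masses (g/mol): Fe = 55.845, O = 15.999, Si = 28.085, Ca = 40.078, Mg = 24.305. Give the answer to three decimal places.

1.995 Si apfu

MgO: 4.38/40.304 = 0.10867 mol → 0.10867 mol Mg, 0.10867 mol O.
FeO: 22.19/71.844 = 0.30886 mol → 0.30886 mol Fe, 0.30886 mol O.
CaO: 23.38/56.077 = 0.41693 mol → 0.41693 mol Ca, 0.41693 mol O.
SiO2: 49.80/60.083 = 0.82885 mol → 0.82885 mol Si, 1.65770 mol O.
Total oxygen = 2.49216 mol. Normalization factor = 6/2.49216 = 2.40755.
Si per 6 O = 0.82885 × 2.40755 = 1.995.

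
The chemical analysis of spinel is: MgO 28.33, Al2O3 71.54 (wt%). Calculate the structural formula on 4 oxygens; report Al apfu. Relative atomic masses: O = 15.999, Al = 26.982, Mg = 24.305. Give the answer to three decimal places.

1.999 Al apfu

MgO (M=40.304): mol = 0.70291; Mg = 0.70291, O = 0.70291.
Al2O3 (M=101.961): mol = 0.70164; Al = 1.40328, O = 2.10492.
ΣO = 2.80783; factor = 4/ΣO = 1.42459.
Al apfu = 1.40328 × 1.42459 = 1.999.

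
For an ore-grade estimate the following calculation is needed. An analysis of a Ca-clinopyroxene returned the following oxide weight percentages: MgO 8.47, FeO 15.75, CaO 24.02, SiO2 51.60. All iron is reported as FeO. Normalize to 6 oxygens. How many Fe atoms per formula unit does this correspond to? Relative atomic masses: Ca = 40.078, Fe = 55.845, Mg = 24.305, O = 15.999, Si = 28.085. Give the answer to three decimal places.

MgO: 8.47/40.304 = 0.21015 mol → 0.21015 mol Mg, 0.21015 mol O.
FeO: 15.75/71.844 = 0.21922 mol → 0.21922 mol Fe, 0.21922 mol O.
CaO: 24.02/56.077 = 0.42834 mol → 0.42834 mol Ca, 0.42834 mol O.
SiO2: 51.60/60.083 = 0.85881 mol → 0.85881 mol Si, 1.71762 mol O.
Total oxygen = 2.57533 mol. Normalization factor = 6/2.57533 = 2.32980.
Fe per 6 O = 0.21922 × 2.32980 = 0.511.

0.511 Fe apfu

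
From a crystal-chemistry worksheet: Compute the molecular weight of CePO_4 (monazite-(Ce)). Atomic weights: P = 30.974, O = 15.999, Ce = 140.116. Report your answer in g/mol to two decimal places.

The formula mass is the sum 1*140.116 + 1*30.974 + 4*15.999.

235.09 g/mol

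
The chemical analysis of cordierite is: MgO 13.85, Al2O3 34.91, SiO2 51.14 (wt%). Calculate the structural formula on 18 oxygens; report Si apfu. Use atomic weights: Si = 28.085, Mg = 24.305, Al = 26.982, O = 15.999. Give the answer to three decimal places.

13.85 wt% MgO ÷ 40.304 g/mol = 0.34364 mol, giving 0.34364 Mg and 0.34364 O.
34.91 wt% Al2O3 ÷ 101.961 g/mol = 0.34239 mol, giving 0.68478 Al and 1.02717 O.
51.14 wt% SiO2 ÷ 60.083 g/mol = 0.85116 mol, giving 0.85116 Si and 1.70232 O.
Oxygen sums to 3.07313; scaling by 18/3.07313 = 5.85722 puts the formula on 18 O.
Si: 0.85116 × 5.85722 = 4.985 atoms per formula unit.

4.985 Si apfu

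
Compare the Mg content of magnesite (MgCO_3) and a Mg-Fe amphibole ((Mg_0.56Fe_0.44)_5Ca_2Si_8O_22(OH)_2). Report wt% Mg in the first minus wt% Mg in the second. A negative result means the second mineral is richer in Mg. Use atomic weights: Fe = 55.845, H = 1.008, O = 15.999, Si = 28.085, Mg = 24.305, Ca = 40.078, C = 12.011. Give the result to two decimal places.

21.11 percentage points

First mineral: 24.305 g Mg in 84.313 g formula = 28.83 wt% Mg.
Second mineral: 68.054 g Mg in 881.741 g formula = 7.72 wt% Mg.
28.83% − 7.72% gives a difference of 21.11 percentage points.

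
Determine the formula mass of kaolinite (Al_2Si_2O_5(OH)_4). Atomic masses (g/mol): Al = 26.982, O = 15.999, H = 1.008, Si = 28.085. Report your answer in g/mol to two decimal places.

Al: 2 × 26.982 = 53.9640
Si: 2 × 28.085 = 56.1700
O: 9 × 15.999 = 143.9910
H: 4 × 1.008 = 4.0320
Summing the contributions gives the formula mass.

258.16 g/mol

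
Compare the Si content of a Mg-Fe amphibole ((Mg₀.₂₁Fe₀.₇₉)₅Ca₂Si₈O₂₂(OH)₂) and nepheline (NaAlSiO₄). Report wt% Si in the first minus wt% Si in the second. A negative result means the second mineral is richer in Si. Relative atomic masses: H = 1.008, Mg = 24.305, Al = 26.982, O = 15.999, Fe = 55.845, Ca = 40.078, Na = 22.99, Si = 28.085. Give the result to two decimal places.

4.21 percentage points

M((Mg₀.₂₁Fe₀.₇₉)₅Ca₂Si₈O₂₂(OH)₂) = 936.936 g/mol, so wt% Si = 224.680/936.936 × 100 = 23.98%.
M(NaAlSiO₄) = 142.053 g/mol, so wt% Si = 28.085/142.053 × 100 = 19.77%.
23.98 − 19.77 = 4.21 pp.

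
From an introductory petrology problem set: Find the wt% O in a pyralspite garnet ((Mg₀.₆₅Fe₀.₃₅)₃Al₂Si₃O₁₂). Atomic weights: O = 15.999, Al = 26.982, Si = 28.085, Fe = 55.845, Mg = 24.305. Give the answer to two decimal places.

44.01 weight percent

M((Mg₀.₆₅Fe₀.₃₅)₃Al₂Si₃O₁₂) = 436.239 g/mol.
O contributes 12 × 15.999 = 191.988 g per mole.
191.988/436.239 = 0.4401 → 44.01%.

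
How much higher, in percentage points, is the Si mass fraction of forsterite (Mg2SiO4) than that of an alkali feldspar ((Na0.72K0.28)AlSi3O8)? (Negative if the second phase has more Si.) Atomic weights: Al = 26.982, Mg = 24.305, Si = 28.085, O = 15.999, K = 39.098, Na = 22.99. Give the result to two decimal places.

-11.63 percentage points

M(Mg2SiO4) = 140.691 g/mol, so wt% Si = 28.085/140.691 × 100 = 19.96%.
M((Na0.72K0.28)AlSi3O8) = 266.729 g/mol, so wt% Si = 84.255/266.729 × 100 = 31.59%.
19.96 − 31.59 = -11.63 pp.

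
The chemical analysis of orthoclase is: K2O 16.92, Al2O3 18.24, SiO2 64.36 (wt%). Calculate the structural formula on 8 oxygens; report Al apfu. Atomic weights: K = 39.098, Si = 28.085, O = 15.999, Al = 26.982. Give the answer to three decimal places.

1.001 Al apfu

K2O: 16.92/94.195 = 0.17963 mol → 0.35926 mol K, 0.17963 mol O.
Al2O3: 18.24/101.961 = 0.17889 mol → 0.35778 mol Al, 0.53667 mol O.
SiO2: 64.36/60.083 = 1.07118 mol → 1.07118 mol Si, 2.14236 mol O.
Total oxygen = 2.85866 mol. Normalization factor = 8/2.85866 = 2.79851.
Al per 8 O = 0.35778 × 2.79851 = 1.001.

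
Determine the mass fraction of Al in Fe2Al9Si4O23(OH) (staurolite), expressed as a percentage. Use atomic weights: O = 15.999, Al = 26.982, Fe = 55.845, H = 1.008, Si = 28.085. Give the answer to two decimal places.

28.51 mass %

Formula mass = 2·55.845 + 9·26.982 + 4·28.085 + 24·15.999 + 1·1.008 = 851.852 g/mol, of which 242.838 g is Al.
So Al makes up 242.838/851.852 = 0.2851 of the mass, i.e. 28.51%.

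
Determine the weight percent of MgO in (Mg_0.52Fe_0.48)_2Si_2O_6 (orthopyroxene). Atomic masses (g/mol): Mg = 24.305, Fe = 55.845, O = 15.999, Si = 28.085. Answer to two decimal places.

Molar mass of (Mg_0.52Fe_0.48)_2Si_2O_6 = 1.04·24.305 + 0.96·55.845 + 2·28.085 + 6·15.999 = 231.052 g/mol.
Each formula unit contains 1.04 Mg, equivalent to 1.04/1 = 1.0400 mol MgO.
M(MgO) = 1×24.305 + 1×15.999 = 40.304 g/mol.
Mass of MgO per formula unit = 1.0400 × 40.304 = 41.916 g.
MgO wt% = 41.916 / 231.052 × 100 = 18.14%.

18.14 wt%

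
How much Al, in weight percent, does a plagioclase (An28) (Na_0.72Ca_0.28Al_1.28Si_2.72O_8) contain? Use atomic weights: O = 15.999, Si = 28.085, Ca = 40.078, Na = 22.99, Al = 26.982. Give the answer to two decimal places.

Molar mass of Na_0.72Ca_0.28Al_1.28Si_2.72O_8: 0.72·22.99 + 0.28·40.078 + 1.28·26.982 + 2.72·28.085 + 8·15.999 = 266.695 g/mol.
Mass of Al per formula unit: 1.28 × 26.982 = 34.537 g.
Weight fraction Al = 34.537 / 266.695 = 0.1295.

12.95 weight percent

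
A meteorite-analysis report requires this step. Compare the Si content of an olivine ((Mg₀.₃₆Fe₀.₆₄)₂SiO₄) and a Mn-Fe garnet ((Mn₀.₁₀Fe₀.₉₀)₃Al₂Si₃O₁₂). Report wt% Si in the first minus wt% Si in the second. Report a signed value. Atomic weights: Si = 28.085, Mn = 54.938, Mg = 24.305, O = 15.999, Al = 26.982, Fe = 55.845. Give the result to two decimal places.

-1.43 percentage points

First mineral: 28.085 g Si in 181.062 g formula = 15.51 wt% Si.
Second mineral: 84.255 g Si in 497.470 g formula = 16.94 wt% Si.
15.51% − 16.94% gives a difference of -1.43 percentage points.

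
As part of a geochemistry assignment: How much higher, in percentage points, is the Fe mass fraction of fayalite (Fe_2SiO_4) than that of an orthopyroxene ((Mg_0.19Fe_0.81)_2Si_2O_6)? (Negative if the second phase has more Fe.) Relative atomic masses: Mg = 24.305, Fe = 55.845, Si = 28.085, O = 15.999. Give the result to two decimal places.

18.89 percentage points

M(Fe_2SiO_4) = 203.771 g/mol, so wt% Fe = 111.690/203.771 × 100 = 54.81%.
M((Mg_0.19Fe_0.81)_2Si_2O_6) = 251.869 g/mol, so wt% Fe = 90.469/251.869 × 100 = 35.92%.
54.81 − 35.92 = 18.89 pp.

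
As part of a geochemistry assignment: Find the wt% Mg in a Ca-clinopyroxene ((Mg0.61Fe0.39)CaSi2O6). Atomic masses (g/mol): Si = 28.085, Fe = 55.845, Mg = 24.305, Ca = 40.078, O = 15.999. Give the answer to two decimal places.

Molar mass of (Mg0.61Fe0.39)CaSi2O6: 0.61×24.305 + 0.39×55.845 + 1×40.078 + 2×28.085 + 6×15.999 = 228.848 g/mol.
Mass of Mg per formula unit: 0.61 × 24.305 = 14.826 g.
Weight fraction Mg = 14.826 / 228.848 = 0.0648.

6.48 weight percent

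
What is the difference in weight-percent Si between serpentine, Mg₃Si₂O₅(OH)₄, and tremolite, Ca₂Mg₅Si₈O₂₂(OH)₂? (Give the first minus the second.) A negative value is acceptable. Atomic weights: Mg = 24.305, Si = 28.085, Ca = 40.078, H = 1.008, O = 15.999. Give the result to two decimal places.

M(Mg₃Si₂O₅(OH)₄) = 277.108 g/mol, so wt% Si = 56.170/277.108 × 100 = 20.27%.
M(Ca₂Mg₅Si₈O₂₂(OH)₂) = 812.353 g/mol, so wt% Si = 224.680/812.353 × 100 = 27.66%.
20.27 − 27.66 = -7.39 pp.

-7.39 percentage points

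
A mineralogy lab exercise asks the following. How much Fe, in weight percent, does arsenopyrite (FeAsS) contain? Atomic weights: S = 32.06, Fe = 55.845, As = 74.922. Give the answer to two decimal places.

Molar mass of FeAsS: 1×55.845 + 1×74.922 + 1×32.06 = 162.827 g/mol.
Mass of Fe per formula unit: 1 × 55.845 = 55.845 g.
Weight fraction Fe = 55.845 / 162.827 = 0.3430.

34.30 weight percent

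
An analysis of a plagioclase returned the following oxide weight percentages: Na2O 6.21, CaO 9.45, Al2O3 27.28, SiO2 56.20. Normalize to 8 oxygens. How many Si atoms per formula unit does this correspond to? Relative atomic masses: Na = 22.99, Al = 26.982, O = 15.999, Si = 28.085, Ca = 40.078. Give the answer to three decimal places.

Na2O (M=61.979): mol = 0.10020; Na = 0.20040, O = 0.10020.
CaO (M=56.077): mol = 0.16852; Ca = 0.16852, O = 0.16852.
Al2O3 (M=101.961): mol = 0.26755; Al = 0.53510, O = 0.80265.
SiO2 (M=60.083): mol = 0.93537; Si = 0.93537, O = 1.87074.
ΣO = 2.94211; factor = 8/ΣO = 2.71914.
Si apfu = 0.93537 × 2.71914 = 2.543.

2.543 Si apfu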